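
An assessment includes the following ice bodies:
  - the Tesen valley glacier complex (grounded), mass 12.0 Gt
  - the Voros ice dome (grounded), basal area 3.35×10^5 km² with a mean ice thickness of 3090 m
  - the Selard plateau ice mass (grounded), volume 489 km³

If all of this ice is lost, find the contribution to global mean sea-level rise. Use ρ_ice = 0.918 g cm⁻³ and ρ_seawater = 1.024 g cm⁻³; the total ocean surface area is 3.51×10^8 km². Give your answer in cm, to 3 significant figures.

≈ 265 cm

Tesen: 12.0 Gt = 1.200×10^13 kg; dividing by ρ_w = 1.024 g cm⁻³ = 1024 kg m⁻³ gives 1.172×10^10 m³ of water.
Voros: ice volume = 3.35×10^5 km² × 3090 m = 1.035×10^6 km³; 1.035×10^6 × (918/1024) = 9.280×10^5 km³ of water.
Selard: 489 km³ × (918/1024) = 438.4 km³ of water.
Total added water ≈ 9.284×10^14 m³ over 3.51×10^14 m² → Δh = 2.65 m = 265 cm.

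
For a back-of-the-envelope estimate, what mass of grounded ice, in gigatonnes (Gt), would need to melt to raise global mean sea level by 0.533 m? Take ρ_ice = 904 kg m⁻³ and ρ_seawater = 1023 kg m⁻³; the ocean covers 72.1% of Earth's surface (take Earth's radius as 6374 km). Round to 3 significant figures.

≈ 2.01×10^5 Gt

Required water volume = Δh × A = 0.533 m × 3.68×10^14 m² = 1.962×10^14 m³.
ρ_w = 1023 kg m⁻³, so the mass of water = 1.962×10^14 m³ × 1023 kg m⁻³ = 2.007×10^17 kg = 2.01×10^5 Gt (and the same mass of ice, by conservation).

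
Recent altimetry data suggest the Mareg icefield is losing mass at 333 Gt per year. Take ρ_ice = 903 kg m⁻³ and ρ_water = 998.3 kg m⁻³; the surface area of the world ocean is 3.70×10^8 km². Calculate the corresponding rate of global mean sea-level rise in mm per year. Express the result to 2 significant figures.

ρ_w = 998.3 kg m⁻³. Annual water volume added = 333 Gt / ρ_w = 3.330×10^14 kg / 998.3 kg m⁻³ = 3.336×10^11 m³.
Δh per year = 3.336×10^11 / 3.70×10^14 = 9.02×10^-4 m = 0.90 mm.

≈ 0.90 mm/yr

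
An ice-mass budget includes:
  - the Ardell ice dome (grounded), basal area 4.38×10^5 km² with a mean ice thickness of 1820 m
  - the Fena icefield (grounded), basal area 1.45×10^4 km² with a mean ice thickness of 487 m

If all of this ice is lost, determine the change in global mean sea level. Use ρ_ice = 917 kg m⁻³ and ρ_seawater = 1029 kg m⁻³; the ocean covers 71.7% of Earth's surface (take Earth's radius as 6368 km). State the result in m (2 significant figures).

≈ 2.0 m

Ardell: ice volume = 4.38×10^5 km² × 1820 m = 7.972×10^5 km³; 7.972×10^5 × (917/1029) = 7.104×10^5 km³ of water.
Fena: ice volume = 1.45×10^4 km² × 487 m = 7062 km³; 7062 × (917/1029) = 6293 km³ of water.
Total added water ≈ 7.167×10^14 m³ over 3.65×10^14 m² → Δh = 1.96 m.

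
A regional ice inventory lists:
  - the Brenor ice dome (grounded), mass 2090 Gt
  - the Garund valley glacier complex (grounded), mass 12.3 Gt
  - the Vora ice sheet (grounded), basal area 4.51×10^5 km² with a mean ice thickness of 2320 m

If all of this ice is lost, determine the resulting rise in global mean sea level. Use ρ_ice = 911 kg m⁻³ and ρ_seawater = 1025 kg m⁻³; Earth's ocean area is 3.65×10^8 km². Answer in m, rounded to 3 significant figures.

≈ 2.55 m

Brenor: 2090 Gt = 2.090×10^15 kg; dividing by ρ_w = 1025 kg m⁻³ gives 2.039×10^12 m³ of water.
Garund: 12.3 Gt = 1.230×10^13 kg; dividing by ρ_w = 1025 kg m⁻³ gives 1.200×10^10 m³ of water.
Vora: ice volume = 4.51×10^5 km² × 2320 m = 1.046×10^6 km³; 1.046×10^6 × (911/1025) = 9.299×10^5 km³ of water.
Total added water ≈ 9.320×10^14 m³ over 3.65×10^14 m² → Δh = 2.55 m.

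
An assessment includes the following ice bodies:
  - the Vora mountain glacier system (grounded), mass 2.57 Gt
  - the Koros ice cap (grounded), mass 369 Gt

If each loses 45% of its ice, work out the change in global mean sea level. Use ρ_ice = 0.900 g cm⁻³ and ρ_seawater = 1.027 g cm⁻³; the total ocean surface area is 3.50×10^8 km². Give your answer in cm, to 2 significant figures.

Vora: 0.45 × 2.57 Gt = 1.156×10^12 kg; dividing by ρ_w = 1.027 g cm⁻³ = 1027 kg m⁻³ gives 1.126×10^9 m³ of water.
Koros: 0.45 × 369 Gt = 1.660×10^14 kg; dividing by ρ_w = 1027 kg m⁻³ gives 1.617×10^11 m³ of water.
Total added water ≈ 1.628×10^11 m³ over 3.50×10^14 m² → Δh = 4.65×10^-4 m = 0.047 cm.

≈ 0.047 cm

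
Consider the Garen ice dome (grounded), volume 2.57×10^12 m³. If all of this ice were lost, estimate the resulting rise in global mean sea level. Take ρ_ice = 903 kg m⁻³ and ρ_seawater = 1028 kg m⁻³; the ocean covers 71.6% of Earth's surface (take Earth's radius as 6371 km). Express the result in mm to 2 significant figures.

≈ 6.2 mm

Garen: 2.57×10^12 m³ × (903/1028) = 2.258×10^12 m³ of water.
Spread over 3.65×10^14 m² of ocean, Δh = 2.258×10^12 / 3.65×10^14 = 6.18×10^-3 m = 6.2 mm.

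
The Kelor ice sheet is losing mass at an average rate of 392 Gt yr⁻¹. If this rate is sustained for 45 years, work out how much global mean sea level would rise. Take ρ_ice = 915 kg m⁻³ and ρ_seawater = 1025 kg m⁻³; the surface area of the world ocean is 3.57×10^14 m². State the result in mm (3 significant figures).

Total mass lost = 392 Gt/yr × 45 yr = 1.764×10^4 Gt = 1.764×10^16 kg.
ρ_w = 1025 kg m⁻³, so water volume = 1.764×10^16 / 1025 = 1.721×10^13 m³.
Δh = 1.721×10^13 / 3.57×10^14 = 0.0482 m = 48.2 mm.

≈ 48.2 mm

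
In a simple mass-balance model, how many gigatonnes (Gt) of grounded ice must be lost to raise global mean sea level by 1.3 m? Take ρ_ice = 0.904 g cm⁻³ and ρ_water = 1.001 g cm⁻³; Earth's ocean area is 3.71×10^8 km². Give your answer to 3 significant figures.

≈ 4.83×10^5 Gt

Required water volume = Δh × A = 1.3 m × 3.71×10^14 m² = 4.823×10^14 m³.
ρ_w = 1.001 g cm⁻³ = 1001 kg m⁻³, so the mass of water = 4.823×10^14 m³ × 1001 kg m⁻³ = 4.828×10^17 kg = 4.83×10^5 Gt (and the same mass of ice, by conservation).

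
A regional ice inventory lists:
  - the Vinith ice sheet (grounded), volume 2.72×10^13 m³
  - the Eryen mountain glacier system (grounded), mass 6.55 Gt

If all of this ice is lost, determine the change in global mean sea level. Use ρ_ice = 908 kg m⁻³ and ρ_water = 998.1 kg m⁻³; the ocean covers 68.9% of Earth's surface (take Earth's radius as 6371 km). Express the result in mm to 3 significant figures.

≈ 70.4 mm

Vinith: 2.72×10^13 m³ × (908/998.1) = 2.474×10^13 m³ of water.
Eryen: 6.55 Gt = 6.550×10^12 kg; dividing by ρ_w = 998.1 kg m⁻³ gives 6.562×10^9 m³ of water.
Total added water ≈ 2.475×10^13 m³ over 3.51×10^14 m² → Δh = 0.0704 m = 70.4 mm.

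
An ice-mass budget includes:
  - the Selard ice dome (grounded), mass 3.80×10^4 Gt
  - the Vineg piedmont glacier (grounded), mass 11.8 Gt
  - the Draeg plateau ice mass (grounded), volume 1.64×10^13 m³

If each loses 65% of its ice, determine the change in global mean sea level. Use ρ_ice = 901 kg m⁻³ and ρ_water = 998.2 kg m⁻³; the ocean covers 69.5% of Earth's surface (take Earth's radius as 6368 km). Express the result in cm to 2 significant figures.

≈ 9.7 cm

Selard: 0.65 × 3.80×10^4 Gt = 2.470×10^16 kg; dividing by ρ_w = 998.2 kg m⁻³ gives 2.474×10^13 m³ of water.
Vineg: 0.65 × 11.8 Gt = 7.670×10^12 kg; dividing by ρ_w = 998.2 kg m⁻³ gives 7.684×10^9 m³ of water.
Draeg: 0.65 × 1.64×10^13 m³ × (901/998.2) = 9.622×10^12 m³ of water.
Total added water ≈ 3.437×10^13 m³ over 3.54×10^14 m² → Δh = 0.0971 m = 9.7 cm.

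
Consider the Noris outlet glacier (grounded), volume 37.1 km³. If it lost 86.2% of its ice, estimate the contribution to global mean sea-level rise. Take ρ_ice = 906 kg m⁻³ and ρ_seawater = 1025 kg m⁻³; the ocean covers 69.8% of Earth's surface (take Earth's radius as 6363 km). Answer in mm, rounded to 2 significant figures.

Noris: 0.862 × 37.1 km³ × (906/1025) = 28.27 km³ of water.
Spread over 3.55×10^14 m² of ocean, Δh = 2.827×10^10 / 3.55×10^14 = 7.96×10^-5 m = 0.080 mm.

≈ 0.080 mm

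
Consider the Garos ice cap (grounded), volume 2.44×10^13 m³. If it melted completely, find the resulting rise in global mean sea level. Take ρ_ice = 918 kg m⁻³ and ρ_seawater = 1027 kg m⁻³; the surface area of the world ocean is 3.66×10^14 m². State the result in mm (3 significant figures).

Garos: 2.44×10^13 m³ × (918/1027) = 2.181×10^13 m³ of water.
Spread over 3.66×10^14 m² of ocean, Δh = 2.181×10^13 / 3.66×10^14 = 0.0596 m = 59.6 mm.

≈ 59.6 mm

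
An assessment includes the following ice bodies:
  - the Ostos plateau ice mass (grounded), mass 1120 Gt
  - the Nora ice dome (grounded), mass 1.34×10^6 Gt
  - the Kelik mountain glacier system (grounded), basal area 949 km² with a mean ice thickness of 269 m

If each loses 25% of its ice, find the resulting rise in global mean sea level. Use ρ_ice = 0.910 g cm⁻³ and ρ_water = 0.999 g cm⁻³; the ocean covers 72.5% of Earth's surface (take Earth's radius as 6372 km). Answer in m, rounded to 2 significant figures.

≈ 0.91 m

Ostos: 0.25 × 1120 Gt = 2.800×10^14 kg; dividing by ρ_w = 0.999 g cm⁻³ = 999 kg m⁻³ gives 2.803×10^11 m³ of water.
Nora: 0.25 × 1.34×10^6 Gt = 3.350×10^17 kg; dividing by ρ_w = 999 kg m⁻³ gives 3.353×10^14 m³ of water.
Kelik: ice volume = 949 km² × 269 m = 255.3 km³; 0.25 × 255.3 × (910/999) = 58.13 km³ of water.
Total added water ≈ 3.357×10^14 m³ over 3.70×10^14 m² → Δh = 0.907 m.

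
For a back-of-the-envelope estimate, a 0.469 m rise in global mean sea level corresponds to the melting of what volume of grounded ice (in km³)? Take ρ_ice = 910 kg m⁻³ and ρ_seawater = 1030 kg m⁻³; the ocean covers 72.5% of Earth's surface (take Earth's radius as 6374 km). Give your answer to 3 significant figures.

≈ 1.96×10^5 km³

Required water volume = Δh × A = 0.469 m × 3.70×10^14 m² = 1.736×10^14 m³ = 1.736×10^5 km³.
Ice volume = water volume × ρ_w/ρ_ice = 1.736×10^5 × 1030/910 = 1.96×10^5 km³.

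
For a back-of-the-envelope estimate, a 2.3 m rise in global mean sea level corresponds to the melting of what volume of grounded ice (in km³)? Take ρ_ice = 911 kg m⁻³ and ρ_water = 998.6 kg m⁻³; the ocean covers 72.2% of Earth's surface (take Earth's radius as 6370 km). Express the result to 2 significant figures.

≈ 9.3×10^5 km³

Required water volume = Δh × A = 2.3 m × 3.68×10^14 m² = 8.467×10^14 m³ = 8.467×10^5 km³.
Ice volume = water volume × ρ_w/ρ_ice = 8.467×10^5 × 998.6/911 = 9.3×10^5 km³.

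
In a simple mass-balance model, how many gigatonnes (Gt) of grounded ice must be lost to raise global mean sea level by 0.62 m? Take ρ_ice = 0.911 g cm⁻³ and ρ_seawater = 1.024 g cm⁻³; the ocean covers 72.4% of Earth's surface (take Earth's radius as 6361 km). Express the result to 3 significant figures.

Required water volume = Δh × A = 0.62 m × 3.68×10^14 m² = 2.282×10^14 m³.
ρ_w = 1.024 g cm⁻³ = 1024 kg m⁻³, so the mass of water = 2.282×10^14 m³ × 1024 kg m⁻³ = 2.337×10^17 kg = 2.34×10^5 Gt (and the same mass of ice, by conservation).

≈ 2.34×10^5 Gt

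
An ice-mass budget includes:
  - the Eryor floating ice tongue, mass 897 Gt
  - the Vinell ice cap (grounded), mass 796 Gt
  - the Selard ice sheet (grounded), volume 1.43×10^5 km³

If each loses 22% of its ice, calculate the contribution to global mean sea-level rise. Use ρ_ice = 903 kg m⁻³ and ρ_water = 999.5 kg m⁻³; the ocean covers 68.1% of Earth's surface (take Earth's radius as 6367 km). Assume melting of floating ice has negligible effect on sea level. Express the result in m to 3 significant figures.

The Eryor floating ice tongue is floating and already displaces its own weight of water, so its melt adds essentially nothing to sea level.
Vinell: 0.22 × 796 Gt = 1.751×10^14 kg; dividing by ρ_w = 999.5 kg m⁻³ gives 1.752×10^11 m³ of water.
Selard: 0.22 × 1.43×10^5 km³ × (903/999.5) = 2.842×10^4 km³ of water.
Total added water ≈ 2.860×10^13 m³ over 3.47×10^14 m² → Δh = 0.0824 m.

≈ 0.0824 m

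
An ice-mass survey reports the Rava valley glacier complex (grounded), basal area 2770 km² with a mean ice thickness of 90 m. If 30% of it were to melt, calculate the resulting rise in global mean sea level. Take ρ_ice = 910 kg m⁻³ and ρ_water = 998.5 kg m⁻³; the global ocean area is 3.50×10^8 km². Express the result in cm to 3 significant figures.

≈ 0.0195 cm

Rava: ice volume = 2770 km² × 90 m = 249.3 km³; 0.3 × 249.3 × (910/998.5) = 68.16 km³ of water.
Spread over 3.50×10^14 m² of ocean, Δh = 6.816×10^10 / 3.50×10^14 = 1.95×10^-4 m = 0.0195 cm.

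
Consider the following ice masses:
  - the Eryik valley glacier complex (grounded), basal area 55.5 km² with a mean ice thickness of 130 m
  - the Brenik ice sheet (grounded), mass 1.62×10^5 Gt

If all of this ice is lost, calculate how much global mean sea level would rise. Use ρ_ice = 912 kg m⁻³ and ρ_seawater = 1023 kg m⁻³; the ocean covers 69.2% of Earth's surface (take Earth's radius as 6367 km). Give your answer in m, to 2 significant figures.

≈ 0.45 m

Eryik: ice volume = 55.5 km² × 130 m = 7.215 km³; 7.215 × (912/1023) = 6.432 km³ of water.
Brenik: 1.62×10^5 Gt = 1.620×10^17 kg; dividing by ρ_w = 1023 kg m⁻³ gives 1.584×10^14 m³ of water.
Total added water ≈ 1.584×10^14 m³ over 3.53×10^14 m² → Δh = 0.449 m.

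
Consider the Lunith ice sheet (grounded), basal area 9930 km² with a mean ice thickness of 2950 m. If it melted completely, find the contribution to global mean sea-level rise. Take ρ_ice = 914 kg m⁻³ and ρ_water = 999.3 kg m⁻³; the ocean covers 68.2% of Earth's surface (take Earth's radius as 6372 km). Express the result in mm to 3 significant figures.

≈ 77.0 mm

Lunith: ice volume = 9930 km² × 2950 m = 2.929×10^4 km³; 2.929×10^4 × (914/999.3) = 2.679×10^4 km³ of water.
Spread over 3.48×10^14 m² of ocean, Δh = 2.679×10^13 / 3.48×10^14 = 0.0770 m = 77.0 mm.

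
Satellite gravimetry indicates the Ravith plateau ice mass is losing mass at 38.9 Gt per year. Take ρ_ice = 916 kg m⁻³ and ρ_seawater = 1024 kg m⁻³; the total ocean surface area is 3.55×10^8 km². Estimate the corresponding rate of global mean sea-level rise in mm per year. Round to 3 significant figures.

≈ 0.107 mm/yr

ρ_w = 1024 kg m⁻³. Annual water volume added = 38.9 Gt / ρ_w = 3.890×10^13 kg / 1024 kg m⁻³ = 3.799×10^10 m³.
Δh per year = 3.799×10^10 / 3.55×10^14 = 1.07×10^-4 m = 0.107 mm.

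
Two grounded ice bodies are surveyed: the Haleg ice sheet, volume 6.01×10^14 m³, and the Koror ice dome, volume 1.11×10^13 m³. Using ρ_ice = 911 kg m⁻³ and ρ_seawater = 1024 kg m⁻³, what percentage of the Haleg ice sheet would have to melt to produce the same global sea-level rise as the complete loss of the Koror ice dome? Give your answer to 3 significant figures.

≈ 1.85 %

Equal sea-level rise means equal mass of meltwater, i.e. equal mass of ice lost.
Ice mass of Koror: 1.011×10^16 kg; ice mass of Haleg: 5.475×10^17 kg.
Fraction required = 1.011×10^16 / 5.475×10^17 = 0.0185 → 1.85 %.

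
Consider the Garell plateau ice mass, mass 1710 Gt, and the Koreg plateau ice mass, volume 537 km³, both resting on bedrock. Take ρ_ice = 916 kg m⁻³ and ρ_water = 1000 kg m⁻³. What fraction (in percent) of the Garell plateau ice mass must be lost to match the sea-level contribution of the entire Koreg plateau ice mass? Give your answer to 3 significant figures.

Equal sea-level rise means equal mass of meltwater, i.e. equal mass of ice lost.
Ice mass of Koreg: 4.919×10^14 kg; ice mass of Garell: 1.710×10^15 kg.
Fraction required = 4.919×10^14 / 1.710×10^15 = 0.288 → 28.8 %.

≈ 28.8 %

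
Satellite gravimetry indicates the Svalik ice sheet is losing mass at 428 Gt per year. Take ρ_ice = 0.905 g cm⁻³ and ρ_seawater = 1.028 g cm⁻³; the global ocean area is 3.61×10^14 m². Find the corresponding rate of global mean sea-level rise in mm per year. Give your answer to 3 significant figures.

≈ 1.15 mm/yr

ρ_w = 1.028 g cm⁻³ = 1028 kg m⁻³. Annual water volume added = 428 Gt / ρ_w = 4.280×10^14 kg / 1028 kg m⁻³ = 4.163×10^11 m³.
Δh per year = 4.163×10^11 / 3.61×10^14 = 1.15×10^-3 m = 1.15 mm.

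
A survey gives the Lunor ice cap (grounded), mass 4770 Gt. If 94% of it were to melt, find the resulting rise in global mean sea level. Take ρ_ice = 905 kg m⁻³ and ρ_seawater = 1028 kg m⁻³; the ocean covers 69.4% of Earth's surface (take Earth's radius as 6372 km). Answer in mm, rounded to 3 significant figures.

≈ 12.3 mm

Lunor: 0.94 × 4770 Gt = 4.484×10^15 kg; dividing by ρ_w = 1028 kg m⁻³ gives 4.362×10^12 m³ of water.
Spread over 3.54×10^14 m² of ocean, Δh = 4.362×10^12 / 3.54×10^14 = 0.0123 m = 12.3 mm.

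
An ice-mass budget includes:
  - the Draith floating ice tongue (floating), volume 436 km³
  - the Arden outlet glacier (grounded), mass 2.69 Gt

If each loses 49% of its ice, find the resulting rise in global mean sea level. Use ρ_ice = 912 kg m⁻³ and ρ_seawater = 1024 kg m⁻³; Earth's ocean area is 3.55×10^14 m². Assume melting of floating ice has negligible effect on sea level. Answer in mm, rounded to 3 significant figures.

≈ 3.63×10^-3 mm

The Draith floating ice tongue is floating and already displaces its own weight of water, so its melt adds essentially nothing to sea level.
Arden: 0.49 × 2.69 Gt = 1.318×10^12 kg; dividing by ρ_w = 1024 kg m⁻³ gives 1.287×10^9 m³ of water.
Total added water ≈ 1.287×10^9 m³ over 3.55×10^14 m² → Δh = 3.63×10^-6 m = 3.63×10^-3 mm.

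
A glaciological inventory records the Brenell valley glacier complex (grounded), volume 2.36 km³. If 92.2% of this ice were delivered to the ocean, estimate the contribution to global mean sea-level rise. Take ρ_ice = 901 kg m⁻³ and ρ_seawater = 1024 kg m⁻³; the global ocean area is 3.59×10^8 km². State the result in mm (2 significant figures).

Brenell: 0.922 × 2.36 km³ × (901/1024) = 1.915 km³ of water.
Spread over 3.59×10^14 m² of ocean, Δh = 1.915×10^9 / 3.59×10^14 = 5.33×10^-6 m = 5.3×10^-3 mm.

≈ 5.3×10^-3 mm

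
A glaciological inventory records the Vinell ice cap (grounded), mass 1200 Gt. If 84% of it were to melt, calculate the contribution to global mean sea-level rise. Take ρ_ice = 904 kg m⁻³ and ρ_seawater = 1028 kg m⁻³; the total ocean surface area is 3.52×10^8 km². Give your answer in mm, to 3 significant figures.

Vinell: 0.84 × 1200 Gt = 1.008×10^15 kg; dividing by ρ_w = 1028 kg m⁻³ gives 9.805×10^11 m³ of water.
Spread over 3.52×10^14 m² of ocean, Δh = 9.805×10^11 / 3.52×10^14 = 2.79×10^-3 m = 2.79 mm.

≈ 2.79 mm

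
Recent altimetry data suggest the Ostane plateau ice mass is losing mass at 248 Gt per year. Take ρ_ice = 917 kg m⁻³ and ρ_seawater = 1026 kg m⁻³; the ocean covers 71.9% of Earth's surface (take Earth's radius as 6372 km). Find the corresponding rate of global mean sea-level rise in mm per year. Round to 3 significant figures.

≈ 0.659 mm/yr

ρ_w = 1026 kg m⁻³. Annual water volume added = 248 Gt / ρ_w = 2.480×10^14 kg / 1026 kg m⁻³ = 2.417×10^11 m³.
Δh per year = 2.417×10^11 / 3.67×10^14 = 6.59×10^-4 m = 0.659 mm.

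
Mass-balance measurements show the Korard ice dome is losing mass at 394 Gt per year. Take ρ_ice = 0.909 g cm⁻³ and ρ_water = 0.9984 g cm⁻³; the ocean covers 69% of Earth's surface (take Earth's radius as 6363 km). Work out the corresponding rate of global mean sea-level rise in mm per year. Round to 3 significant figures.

ρ_w = 0.9984 g cm⁻³ = 998.4 kg m⁻³. Annual water volume added = 394 Gt / ρ_w = 3.940×10^14 kg / 998.4 kg m⁻³ = 3.946×10^11 m³.
Δh per year = 3.946×10^11 / 3.51×10^14 = 1.12×10^-3 m = 1.12 mm.

≈ 1.12 mm/yr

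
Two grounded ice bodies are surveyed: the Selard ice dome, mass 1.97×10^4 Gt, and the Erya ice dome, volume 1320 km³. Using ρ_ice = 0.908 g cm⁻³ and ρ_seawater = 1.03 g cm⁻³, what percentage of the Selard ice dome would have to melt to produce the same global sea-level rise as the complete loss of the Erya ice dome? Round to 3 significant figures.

Equal sea-level rise means equal mass of meltwater, i.e. equal mass of ice lost.
Ice mass of Erya: 1.199×10^15 kg; ice mass of Selard: 1.970×10^16 kg.
Fraction required = 1.199×10^15 / 1.970×10^16 = 0.0608 → 6.08 %.

≈ 6.08 %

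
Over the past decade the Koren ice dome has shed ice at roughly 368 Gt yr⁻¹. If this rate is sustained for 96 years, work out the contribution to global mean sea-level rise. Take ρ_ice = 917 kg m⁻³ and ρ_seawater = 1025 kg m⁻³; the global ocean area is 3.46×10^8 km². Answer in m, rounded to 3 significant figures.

≈ 0.0996 m

Total mass lost = 368 Gt/yr × 96 yr = 3.533×10^4 Gt = 3.533×10^16 kg.
ρ_w = 1025 kg m⁻³, so water volume = 3.533×10^16 / 1025 = 3.447×10^13 m³.
Δh = 3.447×10^13 / 3.46×10^14 = 0.0996 m.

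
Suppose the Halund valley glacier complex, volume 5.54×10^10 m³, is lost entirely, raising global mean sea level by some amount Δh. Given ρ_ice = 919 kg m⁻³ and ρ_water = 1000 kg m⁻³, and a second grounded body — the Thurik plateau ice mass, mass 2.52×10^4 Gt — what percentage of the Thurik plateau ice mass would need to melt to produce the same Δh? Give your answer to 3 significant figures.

≈ 0.202 %

Equal sea-level rise means equal mass of meltwater, i.e. equal mass of ice lost.
Ice mass of Halund: 5.091×10^13 kg; ice mass of Thurik: 2.520×10^16 kg.
Fraction required = 5.091×10^13 / 2.520×10^16 = 2.02×10^-3 → 0.202 %.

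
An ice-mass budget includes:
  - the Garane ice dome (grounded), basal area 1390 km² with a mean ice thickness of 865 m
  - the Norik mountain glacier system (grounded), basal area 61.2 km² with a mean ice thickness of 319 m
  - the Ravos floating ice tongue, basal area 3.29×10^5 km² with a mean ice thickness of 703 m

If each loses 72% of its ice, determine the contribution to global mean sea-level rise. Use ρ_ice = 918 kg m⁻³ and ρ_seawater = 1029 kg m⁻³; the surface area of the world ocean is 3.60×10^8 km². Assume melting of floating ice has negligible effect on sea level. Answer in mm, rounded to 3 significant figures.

≈ 2.18 mm

Garane: ice volume = 1390 km² × 865 m = 1202 km³; 0.72 × 1202 × (918/1029) = 772.3 km³ of water.
Norik: ice volume = 61.2 km² × 319 m = 19.52 km³; 0.72 × 19.52 × (918/1029) = 12.54 km³ of water.
The Ravos floating ice tongue is floating and already displaces its own weight of water, so its melt adds essentially nothing to sea level.
Total added water ≈ 7.848×10^11 m³ over 3.60×10^14 m² → Δh = 2.18×10^-3 m = 2.18 mm.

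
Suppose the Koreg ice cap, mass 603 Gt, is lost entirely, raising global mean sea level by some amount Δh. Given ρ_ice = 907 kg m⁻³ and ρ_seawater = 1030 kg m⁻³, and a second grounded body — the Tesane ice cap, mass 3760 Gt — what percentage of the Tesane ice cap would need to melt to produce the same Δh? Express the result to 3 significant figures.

Equal sea-level rise means equal mass of meltwater, i.e. equal mass of ice lost.
Ice mass of Koreg: 6.030×10^14 kg; ice mass of Tesane: 3.760×10^15 kg.
Fraction required = 6.030×10^14 / 3.760×10^15 = 0.160 → 16.0 %.

≈ 16.0 %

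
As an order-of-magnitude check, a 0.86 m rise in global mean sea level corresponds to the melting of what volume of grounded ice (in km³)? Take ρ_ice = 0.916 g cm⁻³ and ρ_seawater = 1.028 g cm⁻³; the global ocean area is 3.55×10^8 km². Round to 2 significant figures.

Required water volume = Δh × A = 0.86 m × 3.55×10^14 m² = 3.053×10^14 m³ = 3.053×10^5 km³.
Ice volume = water volume × ρ_w/ρ_ice = 3.053×10^5 × 1028/916 = 3.4×10^5 km³.

≈ 3.4×10^5 km³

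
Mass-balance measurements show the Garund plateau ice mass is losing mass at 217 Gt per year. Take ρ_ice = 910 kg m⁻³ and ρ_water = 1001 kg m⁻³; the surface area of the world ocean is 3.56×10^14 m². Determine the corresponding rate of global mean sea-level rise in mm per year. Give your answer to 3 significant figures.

ρ_w = 1001 kg m⁻³. Annual water volume added = 217 Gt / ρ_w = 2.170×10^14 kg / 1001 kg m⁻³ = 2.168×10^11 m³.
Δh per year = 2.168×10^11 / 3.56×10^14 = 6.09×10^-4 m = 0.609 mm.

≈ 0.609 mm/yr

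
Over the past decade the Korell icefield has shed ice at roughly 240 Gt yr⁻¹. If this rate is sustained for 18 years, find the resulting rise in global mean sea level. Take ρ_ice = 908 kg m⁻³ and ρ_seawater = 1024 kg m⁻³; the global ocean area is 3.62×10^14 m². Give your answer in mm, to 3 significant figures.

≈ 11.7 mm

Total mass lost = 240 Gt/yr × 18 yr = 4320 Gt = 4.320×10^15 kg.
ρ_w = 1024 kg m⁻³, so water volume = 4.320×10^15 / 1024 = 4.219×10^12 m³.
Δh = 4.219×10^12 / 3.62×10^14 = 0.0117 m = 11.7 mm.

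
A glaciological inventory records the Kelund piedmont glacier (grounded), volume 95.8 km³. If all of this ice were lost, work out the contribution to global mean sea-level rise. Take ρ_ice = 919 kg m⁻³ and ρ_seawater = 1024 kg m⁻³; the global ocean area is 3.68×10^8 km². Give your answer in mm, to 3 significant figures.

Kelund: 95.8 km³ × (919/1024) = 85.98 km³ of water.
Spread over 3.68×10^14 m² of ocean, Δh = 8.598×10^10 / 3.68×10^14 = 2.34×10^-4 m = 0.234 mm.

≈ 0.234 mm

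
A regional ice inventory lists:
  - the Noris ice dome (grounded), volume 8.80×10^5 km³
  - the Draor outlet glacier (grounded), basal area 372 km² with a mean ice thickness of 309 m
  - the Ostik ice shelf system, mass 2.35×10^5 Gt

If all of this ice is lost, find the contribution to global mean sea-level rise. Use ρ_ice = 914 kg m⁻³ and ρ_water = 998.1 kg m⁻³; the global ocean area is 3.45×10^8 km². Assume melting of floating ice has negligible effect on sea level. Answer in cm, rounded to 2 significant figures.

Noris: 8.80×10^5 km³ × (914/998.1) = 8.059×10^5 km³ of water.
Draor: ice volume = 372 km² × 309 m = 114.9 km³; 114.9 × (914/998.1) = 105.3 km³ of water.
The Ostik ice shelf system is floating and already displaces its own weight of water, so its melt adds essentially nothing to sea level.
Total added water ≈ 8.060×10^14 m³ over 3.45×10^14 m² → Δh = 2.34 m = 230 cm.

≈ 230 cm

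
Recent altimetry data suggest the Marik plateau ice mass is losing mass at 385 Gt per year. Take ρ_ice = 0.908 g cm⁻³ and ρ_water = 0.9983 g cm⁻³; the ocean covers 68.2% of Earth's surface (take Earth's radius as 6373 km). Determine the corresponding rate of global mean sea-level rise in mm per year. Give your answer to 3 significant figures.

≈ 1.11 mm/yr

ρ_w = 0.9983 g cm⁻³ = 998.3 kg m⁻³. Annual water volume added = 385 Gt / ρ_w = 3.850×10^14 kg / 998.3 kg m⁻³ = 3.857×10^11 m³.
Δh per year = 3.857×10^11 / 3.48×10^14 = 1.11×10^-3 m = 1.11 mm.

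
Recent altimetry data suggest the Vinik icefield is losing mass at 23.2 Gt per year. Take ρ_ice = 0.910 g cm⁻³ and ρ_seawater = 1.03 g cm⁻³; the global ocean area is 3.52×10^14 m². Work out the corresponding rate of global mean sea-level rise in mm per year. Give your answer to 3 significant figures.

≈ 0.0640 mm/yr

ρ_w = 1.03 g cm⁻³ = 1030 kg m⁻³. Annual water volume added = 23.2 Gt / ρ_w = 2.320×10^13 kg / 1030 kg m⁻³ = 2.252×10^10 m³.
Δh per year = 2.252×10^10 / 3.52×10^14 = 6.40×10^-5 m = 0.0640 mm.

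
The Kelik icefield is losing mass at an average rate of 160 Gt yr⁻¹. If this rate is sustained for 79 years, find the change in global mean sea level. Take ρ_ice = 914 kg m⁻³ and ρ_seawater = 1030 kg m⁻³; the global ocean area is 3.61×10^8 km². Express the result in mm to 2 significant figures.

≈ 34 mm

Total mass lost = 160 Gt/yr × 79 yr = 1.264×10^4 Gt = 1.264×10^16 kg.
ρ_w = 1030 kg m⁻³, so water volume = 1.264×10^16 / 1030 = 1.227×10^13 m³.
Δh = 1.227×10^13 / 3.61×10^14 = 0.0340 m = 34 mm.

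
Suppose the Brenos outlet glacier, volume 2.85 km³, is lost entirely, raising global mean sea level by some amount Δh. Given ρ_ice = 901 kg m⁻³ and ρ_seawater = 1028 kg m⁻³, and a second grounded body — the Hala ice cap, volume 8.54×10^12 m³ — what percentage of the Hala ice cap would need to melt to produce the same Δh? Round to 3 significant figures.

Equal sea-level rise means equal mass of meltwater, i.e. equal mass of ice lost.
Ice mass of Brenos: 2.568×10^12 kg; ice mass of Hala: 7.695×10^15 kg.
Fraction required = 2.568×10^12 / 7.695×10^15 = 3.34×10^-4 → 0.0334 %.

≈ 0.0334 %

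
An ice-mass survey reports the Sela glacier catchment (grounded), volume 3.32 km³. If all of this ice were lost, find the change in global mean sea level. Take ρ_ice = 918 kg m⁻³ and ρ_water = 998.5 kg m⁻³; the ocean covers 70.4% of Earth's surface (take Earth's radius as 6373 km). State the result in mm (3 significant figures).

≈ 8.49×10^-3 mm

Sela: 3.32 km³ × (918/998.5) = 3.052 km³ of water.
Spread over 3.59×10^14 m² of ocean, Δh = 3.052×10^9 / 3.59×10^14 = 8.49×10^-6 m = 8.49×10^-3 mm.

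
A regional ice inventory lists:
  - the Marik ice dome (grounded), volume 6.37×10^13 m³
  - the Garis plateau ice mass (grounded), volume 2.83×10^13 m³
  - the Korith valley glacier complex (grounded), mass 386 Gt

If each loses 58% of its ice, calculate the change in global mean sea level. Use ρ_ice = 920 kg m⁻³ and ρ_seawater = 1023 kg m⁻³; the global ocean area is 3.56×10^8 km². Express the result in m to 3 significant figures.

≈ 0.135 m

Marik: 0.58 × 6.37×10^13 m³ × (920/1023) = 3.323×10^13 m³ of water.
Garis: 0.58 × 2.83×10^13 m³ × (920/1023) = 1.476×10^13 m³ of water.
Korith: 0.58 × 386 Gt = 2.239×10^14 kg; dividing by ρ_w = 1023 kg m⁻³ gives 2.188×10^11 m³ of water.
Total added water ≈ 4.821×10^13 m³ over 3.56×10^14 m² → Δh = 0.135 m.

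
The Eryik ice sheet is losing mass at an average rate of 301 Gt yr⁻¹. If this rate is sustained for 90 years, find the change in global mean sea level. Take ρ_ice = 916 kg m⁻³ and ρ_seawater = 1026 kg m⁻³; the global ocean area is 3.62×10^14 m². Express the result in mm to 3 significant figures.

≈ 72.9 mm

Total mass lost = 301 Gt/yr × 90 yr = 2.709×10^4 Gt = 2.709×10^16 kg.
ρ_w = 1026 kg m⁻³, so water volume = 2.709×10^16 / 1026 = 2.640×10^13 m³.
Δh = 2.640×10^13 / 3.62×10^14 = 0.0729 m = 72.9 mm.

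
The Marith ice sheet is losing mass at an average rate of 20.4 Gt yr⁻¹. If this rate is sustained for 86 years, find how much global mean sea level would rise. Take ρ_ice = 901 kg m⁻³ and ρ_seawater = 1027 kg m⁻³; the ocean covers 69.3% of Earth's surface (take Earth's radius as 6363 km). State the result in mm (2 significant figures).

Total mass lost = 20.4 Gt/yr × 86 yr = 1754 Gt = 1.754×10^15 kg.
ρ_w = 1027 kg m⁻³, so water volume = 1.754×10^15 / 1027 = 1.708×10^12 m³.
Δh = 1.708×10^12 / 3.53×10^14 = 4.84×10^-3 m = 4.8 mm.

≈ 4.8 mm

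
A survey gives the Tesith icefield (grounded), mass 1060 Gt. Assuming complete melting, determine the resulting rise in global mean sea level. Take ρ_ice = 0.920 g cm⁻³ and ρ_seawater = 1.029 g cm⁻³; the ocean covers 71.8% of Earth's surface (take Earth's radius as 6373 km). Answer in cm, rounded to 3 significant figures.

Tesith: 1060 Gt = 1.060×10^15 kg; dividing by ρ_w = 1.029 g cm⁻³ = 1029 kg m⁻³ gives 1.030×10^12 m³ of water.
Spread over 3.66×10^14 m² of ocean, Δh = 1.030×10^12 / 3.66×10^14 = 2.81×10^-3 m = 0.281 cm.

≈ 0.281 cm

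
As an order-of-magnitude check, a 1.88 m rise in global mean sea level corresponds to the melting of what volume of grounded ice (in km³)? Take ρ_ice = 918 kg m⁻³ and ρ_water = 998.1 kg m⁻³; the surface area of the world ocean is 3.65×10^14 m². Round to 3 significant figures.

Required water volume = Δh × A = 1.88 m × 3.65×10^14 m² = 6.862×10^14 m³ = 6.862×10^5 km³.
Ice volume = water volume × ρ_w/ρ_ice = 6.862×10^5 × 998.1/918 = 7.46×10^5 km³.

≈ 7.46×10^5 km³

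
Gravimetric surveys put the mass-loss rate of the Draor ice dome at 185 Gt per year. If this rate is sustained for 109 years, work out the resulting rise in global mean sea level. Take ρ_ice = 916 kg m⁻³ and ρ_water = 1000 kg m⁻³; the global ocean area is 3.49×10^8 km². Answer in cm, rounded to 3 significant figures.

≈ 5.78 cm

Total mass lost = 185 Gt/yr × 109 yr = 2.016×10^4 Gt = 2.016×10^16 kg.
ρ_w = 1000 kg m⁻³, so water volume = 2.016×10^16 / 1000 = 2.016×10^13 m³.
Δh = 2.016×10^13 / 3.49×10^14 = 0.0578 m = 5.78 cm.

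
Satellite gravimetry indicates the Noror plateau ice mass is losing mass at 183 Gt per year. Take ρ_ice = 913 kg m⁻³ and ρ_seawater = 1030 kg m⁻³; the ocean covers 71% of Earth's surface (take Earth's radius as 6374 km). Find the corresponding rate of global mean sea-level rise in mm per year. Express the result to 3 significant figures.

≈ 0.490 mm/yr

ρ_w = 1030 kg m⁻³. Annual water volume added = 183 Gt / ρ_w = 1.830×10^14 kg / 1030 kg m⁻³ = 1.777×10^11 m³.
Δh per year = 1.777×10^11 / 3.62×10^14 = 4.90×10^-4 m = 0.490 mm.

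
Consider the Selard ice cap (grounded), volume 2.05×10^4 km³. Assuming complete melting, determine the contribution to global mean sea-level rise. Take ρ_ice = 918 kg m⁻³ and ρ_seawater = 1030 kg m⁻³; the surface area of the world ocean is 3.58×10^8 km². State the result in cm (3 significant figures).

Selard: 2.05×10^4 km³ × (918/1030) = 1.827×10^4 km³ of water.
Spread over 3.58×10^14 m² of ocean, Δh = 1.827×10^13 / 3.58×10^14 = 0.0510 m = 5.10 cm.

≈ 5.10 cm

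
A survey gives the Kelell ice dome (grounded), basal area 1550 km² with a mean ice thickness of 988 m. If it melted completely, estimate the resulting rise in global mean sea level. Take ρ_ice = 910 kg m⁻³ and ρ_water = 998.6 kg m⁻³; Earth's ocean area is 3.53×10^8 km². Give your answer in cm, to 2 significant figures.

Kelell: ice volume = 1550 km² × 988 m = 1531 km³; 1531 × (910/998.6) = 1396 km³ of water.
Spread over 3.53×10^14 m² of ocean, Δh = 1.396×10^12 / 3.53×10^14 = 3.95×10^-3 m = 0.40 cm.

≈ 0.40 cm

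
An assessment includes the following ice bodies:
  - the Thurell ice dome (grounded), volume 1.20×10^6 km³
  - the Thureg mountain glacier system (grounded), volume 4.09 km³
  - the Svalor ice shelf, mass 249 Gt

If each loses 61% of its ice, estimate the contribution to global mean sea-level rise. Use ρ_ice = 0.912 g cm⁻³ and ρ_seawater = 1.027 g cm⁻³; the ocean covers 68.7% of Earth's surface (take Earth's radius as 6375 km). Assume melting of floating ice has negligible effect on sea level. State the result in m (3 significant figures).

Thurell: 0.61 × 1.20×10^6 km³ × (912/1027) = 6.500×10^5 km³ of water.
Thureg: 0.61 × 4.09 km³ × (912/1027) = 2.216 km³ of water.
The Svalor ice shelf is floating and already displaces its own weight of water, so its melt adds essentially nothing to sea level.
Total added water ≈ 6.500×10^14 m³ over 3.51×10^14 m² → Δh = 1.85 m.

≈ 1.85 m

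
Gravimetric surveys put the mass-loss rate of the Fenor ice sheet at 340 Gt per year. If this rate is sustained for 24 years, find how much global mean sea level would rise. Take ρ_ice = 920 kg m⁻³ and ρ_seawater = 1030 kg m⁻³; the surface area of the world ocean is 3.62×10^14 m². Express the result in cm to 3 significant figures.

Total mass lost = 340 Gt/yr × 24 yr = 8160 Gt = 8.160×10^15 kg.
ρ_w = 1030 kg m⁻³, so water volume = 8.160×10^15 / 1030 = 7.922×10^12 m³.
Δh = 7.922×10^12 / 3.62×10^14 = 0.0219 m = 2.19 cm.

≈ 2.19 cm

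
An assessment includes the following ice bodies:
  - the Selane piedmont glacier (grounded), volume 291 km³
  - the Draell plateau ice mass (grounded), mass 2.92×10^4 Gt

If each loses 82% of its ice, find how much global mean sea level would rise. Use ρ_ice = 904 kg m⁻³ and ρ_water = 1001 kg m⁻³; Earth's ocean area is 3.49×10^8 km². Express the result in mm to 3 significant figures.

Selane: 0.82 × 291 km³ × (904/1001) = 215.5 km³ of water.
Draell: 0.82 × 2.92×10^4 Gt = 2.394×10^16 kg; dividing by ρ_w = 1001 kg m⁻³ gives 2.392×10^13 m³ of water.
Total added water ≈ 2.414×10^13 m³ over 3.49×10^14 m² → Δh = 0.0692 m = 69.2 mm.

≈ 69.2 mm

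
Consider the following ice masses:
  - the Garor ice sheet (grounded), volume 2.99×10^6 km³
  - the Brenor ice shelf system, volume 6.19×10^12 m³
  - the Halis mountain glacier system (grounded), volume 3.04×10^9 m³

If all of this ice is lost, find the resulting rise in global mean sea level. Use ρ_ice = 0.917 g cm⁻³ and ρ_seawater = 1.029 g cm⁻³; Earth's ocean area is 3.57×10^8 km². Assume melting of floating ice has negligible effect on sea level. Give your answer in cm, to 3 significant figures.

Garor: 2.99×10^6 km³ × (917/1029) = 2.665×10^6 km³ of water.
The Brenor ice shelf system is floating and already displaces its own weight of water, so its melt adds essentially nothing to sea level.
Halis: 3.04×10^9 m³ × (917/1029) = 2.709×10^9 m³ of water.
Total added water ≈ 2.665×10^15 m³ over 3.57×10^14 m² → Δh = 7.46 m = 746 cm.

≈ 746 cm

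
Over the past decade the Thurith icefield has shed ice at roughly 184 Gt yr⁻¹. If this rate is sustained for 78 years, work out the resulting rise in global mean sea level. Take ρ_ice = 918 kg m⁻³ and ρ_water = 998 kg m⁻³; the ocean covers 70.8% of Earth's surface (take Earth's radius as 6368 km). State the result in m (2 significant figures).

Total mass lost = 184 Gt/yr × 78 yr = 1.435×10^4 Gt = 1.435×10^16 kg.
ρ_w = 998 kg m⁻³, so water volume = 1.435×10^16 / 998 = 1.438×10^13 m³.
Δh = 1.438×10^13 / 3.61×10^14 = 0.0399 m.

≈ 0.040 m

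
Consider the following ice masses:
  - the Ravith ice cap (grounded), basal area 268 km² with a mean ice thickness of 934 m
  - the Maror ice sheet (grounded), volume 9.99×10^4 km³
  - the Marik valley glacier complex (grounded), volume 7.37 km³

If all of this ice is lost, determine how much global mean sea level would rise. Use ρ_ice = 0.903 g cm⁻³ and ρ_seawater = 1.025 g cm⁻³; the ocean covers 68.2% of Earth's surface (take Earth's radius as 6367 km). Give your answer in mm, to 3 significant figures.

≈ 254 mm

Ravith: ice volume = 268 km² × 934 m = 250.3 km³; 250.3 × (903/1025) = 220.5 km³ of water.
Maror: 9.99×10^4 km³ × (903/1025) = 8.801×10^4 km³ of water.
Marik: 7.37 km³ × (903/1025) = 6.493 km³ of water.
Total added water ≈ 8.824×10^13 m³ over 3.47×10^14 m² → Δh = 0.254 m = 254 mm.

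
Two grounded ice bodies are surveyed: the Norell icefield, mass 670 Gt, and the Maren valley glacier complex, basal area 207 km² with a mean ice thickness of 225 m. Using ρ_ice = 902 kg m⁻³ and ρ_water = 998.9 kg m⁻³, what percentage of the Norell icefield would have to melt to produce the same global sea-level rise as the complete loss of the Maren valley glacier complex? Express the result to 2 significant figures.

≈ 6.3 %

Equal sea-level rise means equal mass of meltwater, i.e. equal mass of ice lost.
Ice mass of Maren: 4.201×10^13 kg; ice mass of Norell: 6.700×10^14 kg.
Fraction required = 4.201×10^13 / 6.700×10^14 = 0.0627 → 6.3 %.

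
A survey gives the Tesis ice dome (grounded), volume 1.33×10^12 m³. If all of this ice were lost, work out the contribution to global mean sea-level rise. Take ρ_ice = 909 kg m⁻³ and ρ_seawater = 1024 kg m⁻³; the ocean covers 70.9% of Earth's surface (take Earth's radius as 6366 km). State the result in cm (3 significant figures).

Tesis: 1.33×10^12 m³ × (909/1024) = 1.181×10^12 m³ of water.
Spread over 3.61×10^14 m² of ocean, Δh = 1.181×10^12 / 3.61×10^14 = 3.27×10^-3 m = 0.327 cm.

≈ 0.327 cm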